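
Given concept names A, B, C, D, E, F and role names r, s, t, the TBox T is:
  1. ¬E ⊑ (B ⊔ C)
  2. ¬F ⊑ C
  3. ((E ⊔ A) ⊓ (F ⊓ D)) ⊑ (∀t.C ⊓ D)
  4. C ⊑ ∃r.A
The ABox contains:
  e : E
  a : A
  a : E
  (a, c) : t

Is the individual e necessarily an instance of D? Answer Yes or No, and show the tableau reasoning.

1. e : D?  L(e) = {E} ∪ {¬D}
   open: L(e) ⊇ {E, F, ¬C, ¬D} — e ∉ D possible
2. Hence e : D: not entailed.

No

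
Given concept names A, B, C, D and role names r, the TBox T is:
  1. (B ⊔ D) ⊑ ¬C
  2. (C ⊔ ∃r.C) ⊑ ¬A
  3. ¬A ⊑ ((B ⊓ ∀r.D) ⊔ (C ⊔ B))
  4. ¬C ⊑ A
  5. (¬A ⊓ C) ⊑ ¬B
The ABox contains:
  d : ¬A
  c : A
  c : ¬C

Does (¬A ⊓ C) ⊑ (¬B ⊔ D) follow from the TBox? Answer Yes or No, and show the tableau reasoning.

Yes

1. (¬A ⊓ C) ⊑ (¬B ⊔ D)  ⇔  ((¬A ⊓ C) ⊓ (B ⊓ ¬D)) unsat w.r.t. T
   all branches close; clash {B, ¬B} at x₀
2. Hence (¬A ⊓ C) ⊑ (¬B ⊔ D): entailed.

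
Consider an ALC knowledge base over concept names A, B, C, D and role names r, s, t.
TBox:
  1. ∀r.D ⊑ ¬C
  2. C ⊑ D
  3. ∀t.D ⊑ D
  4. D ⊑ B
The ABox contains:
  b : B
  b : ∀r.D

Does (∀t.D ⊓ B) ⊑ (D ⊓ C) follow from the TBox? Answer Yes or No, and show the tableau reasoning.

No

1. (∀t.D ⊓ B) ⊑ (D ⊓ C)  ⇔  ((∀t.D ⊓ B) ⊓ (¬D ⊔ ¬C)) unsat w.r.t. T
   apply at x₀: ∀t.D⊑D
   open: L(x₀) ⊇ {B, D, ¬C, ∀t.D}
2. Hence (∀t.D ⊓ B) ⊑ (D ⊓ C): not entailed.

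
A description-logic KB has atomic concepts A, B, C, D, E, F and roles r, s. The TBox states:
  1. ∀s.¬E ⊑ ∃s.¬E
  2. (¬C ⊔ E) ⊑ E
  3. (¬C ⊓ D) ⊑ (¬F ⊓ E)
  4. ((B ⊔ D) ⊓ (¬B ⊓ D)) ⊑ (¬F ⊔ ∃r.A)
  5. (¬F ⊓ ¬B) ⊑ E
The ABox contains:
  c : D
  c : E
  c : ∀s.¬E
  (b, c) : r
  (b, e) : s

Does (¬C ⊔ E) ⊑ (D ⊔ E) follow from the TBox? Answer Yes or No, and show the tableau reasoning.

1. (¬C ⊔ E) ⊑ (D ⊔ E)  ⇔  ((¬C ⊔ E) ⊓ (¬D ⊓ ¬E)) unsat w.r.t. T
   all branches close; clash {E, ¬E} at x₀
2. Hence (¬C ⊔ E) ⊑ (D ⊔ E): entailed.

Yes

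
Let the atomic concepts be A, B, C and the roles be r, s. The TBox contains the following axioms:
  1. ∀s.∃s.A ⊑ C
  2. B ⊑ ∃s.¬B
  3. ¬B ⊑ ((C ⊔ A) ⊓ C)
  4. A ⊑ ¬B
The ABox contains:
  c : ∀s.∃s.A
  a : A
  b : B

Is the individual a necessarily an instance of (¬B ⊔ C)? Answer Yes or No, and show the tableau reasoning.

Yes

1. a : (¬B ⊔ C)?  L(a) = {A} ∪ {(B ⊓ ¬C)}
   clash {B, ¬B} at a — a ∈ (¬B ⊔ C)
2. Hence a : (¬B ⊔ C): entailed.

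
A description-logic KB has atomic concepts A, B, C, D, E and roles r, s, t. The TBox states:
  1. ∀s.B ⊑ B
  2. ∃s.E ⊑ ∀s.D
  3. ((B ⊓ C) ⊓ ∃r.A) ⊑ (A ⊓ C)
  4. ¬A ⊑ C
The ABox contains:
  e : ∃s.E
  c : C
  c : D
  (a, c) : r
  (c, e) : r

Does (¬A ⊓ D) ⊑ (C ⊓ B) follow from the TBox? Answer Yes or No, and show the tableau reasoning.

No

1. (¬A ⊓ D) ⊑ (C ⊓ B)  ⇔  ((¬A ⊓ D) ⊓ (¬C ⊔ ¬B)) unsat w.r.t. T
   apply at x₀: ¬A⊑C
   open: L(x₀) ⊇ {C, D, ¬A, ¬B, ∀s.¬E, …} (+ ∃-successors)
2. Hence (¬A ⊓ D) ⊑ (C ⊓ B): not entailed.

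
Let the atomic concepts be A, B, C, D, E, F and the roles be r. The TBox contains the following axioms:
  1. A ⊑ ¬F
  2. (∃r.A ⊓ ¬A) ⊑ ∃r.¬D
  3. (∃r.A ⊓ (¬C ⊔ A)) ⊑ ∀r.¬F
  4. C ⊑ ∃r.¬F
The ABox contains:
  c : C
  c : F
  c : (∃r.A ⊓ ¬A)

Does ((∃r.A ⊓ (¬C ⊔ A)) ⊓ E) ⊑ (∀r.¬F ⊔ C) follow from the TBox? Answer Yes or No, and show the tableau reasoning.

Yes

1. ((∃r.A ⊓ (¬C ⊔ A)) ⊓ E) ⊑ (∀r.¬F ⊔ C)  ⇔  (((∃r.A ⊓ (¬C ⊔ A)) ⊓ E) ⊓ (∃r.F ⊓ ¬C)) unsat w.r.t. T
   all branches close; clash {F, ¬F} at an ∃-successor
2. Hence ((∃r.A ⊓ (¬C ⊔ A)) ⊓ E) ⊑ (∀r.¬F ⊔ C): entailed.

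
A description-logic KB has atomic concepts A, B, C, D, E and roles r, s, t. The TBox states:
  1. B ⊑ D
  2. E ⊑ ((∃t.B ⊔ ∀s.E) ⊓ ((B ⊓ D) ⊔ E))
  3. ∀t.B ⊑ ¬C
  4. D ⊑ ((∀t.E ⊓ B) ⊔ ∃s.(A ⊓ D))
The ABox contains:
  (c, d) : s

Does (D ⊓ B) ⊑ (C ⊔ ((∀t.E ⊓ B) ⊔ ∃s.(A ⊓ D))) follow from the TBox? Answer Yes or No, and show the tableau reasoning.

1. (D ⊓ B) ⊑ (C ⊔ ((∀t.E ⊓ B) ⊔ ∃s.(A ⊓ D)))  ⇔  ((D ⊓ B) ⊓ (¬C ⊓ ((∃t.¬E ⊔ ¬B) ⊓ ∀s.(¬A ⊔ ¬D)))) unsat w.r.t. T
   all branches close; clash {B, ¬B} at x₀
2. Hence (D ⊓ B) ⊑ (C ⊔ ((∀t.E ⊓ B) ⊔ ∃s.(A ⊓ D))): entailed.

Yes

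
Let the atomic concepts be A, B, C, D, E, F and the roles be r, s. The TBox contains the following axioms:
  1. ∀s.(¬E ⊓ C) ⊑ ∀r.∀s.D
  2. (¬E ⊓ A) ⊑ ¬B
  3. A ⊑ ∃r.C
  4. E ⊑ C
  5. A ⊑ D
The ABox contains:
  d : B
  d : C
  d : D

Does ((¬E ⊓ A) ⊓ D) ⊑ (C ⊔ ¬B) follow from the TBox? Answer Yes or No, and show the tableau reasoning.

Yes

1. ((¬E ⊓ A) ⊓ D) ⊑ (C ⊔ ¬B)  ⇔  (((¬E ⊓ A) ⊓ D) ⊓ (¬C ⊓ B)) unsat w.r.t. T
   all branches close; clash {B, ¬B} at x₀
2. Hence ((¬E ⊓ A) ⊓ D) ⊑ (C ⊔ ¬B): entailed.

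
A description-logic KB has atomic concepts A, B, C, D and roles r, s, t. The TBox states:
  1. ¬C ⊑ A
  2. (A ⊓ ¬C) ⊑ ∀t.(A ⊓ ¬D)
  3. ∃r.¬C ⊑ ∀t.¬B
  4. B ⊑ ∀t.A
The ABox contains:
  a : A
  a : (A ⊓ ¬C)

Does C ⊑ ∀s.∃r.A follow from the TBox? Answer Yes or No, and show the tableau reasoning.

No

1. C ⊑ ∀s.∃r.A  ⇔  (C ⊓ ∃s.∀r.¬A) unsat w.r.t. T
   open: L(x₀) ⊇ {C, ¬B, ∀r.C, ∃s.∀r.¬A} (+ ∃-successors)
2. Hence C ⊑ ∀s.∃r.A: not entailed.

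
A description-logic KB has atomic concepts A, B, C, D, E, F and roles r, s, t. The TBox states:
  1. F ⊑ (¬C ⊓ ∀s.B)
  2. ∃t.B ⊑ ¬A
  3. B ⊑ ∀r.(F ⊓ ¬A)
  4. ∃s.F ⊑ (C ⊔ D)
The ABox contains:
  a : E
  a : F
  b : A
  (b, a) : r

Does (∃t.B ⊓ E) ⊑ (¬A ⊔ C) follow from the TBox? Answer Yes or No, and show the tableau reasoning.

Yes

1. (∃t.B ⊓ E) ⊑ (¬A ⊔ C)  ⇔  ((∃t.B ⊓ E) ⊓ (A ⊓ ¬C)) unsat w.r.t. T
   all branches close; clash {A, ¬A} at x₀
2. Hence (∃t.B ⊓ E) ⊑ (¬A ⊔ C): entailed.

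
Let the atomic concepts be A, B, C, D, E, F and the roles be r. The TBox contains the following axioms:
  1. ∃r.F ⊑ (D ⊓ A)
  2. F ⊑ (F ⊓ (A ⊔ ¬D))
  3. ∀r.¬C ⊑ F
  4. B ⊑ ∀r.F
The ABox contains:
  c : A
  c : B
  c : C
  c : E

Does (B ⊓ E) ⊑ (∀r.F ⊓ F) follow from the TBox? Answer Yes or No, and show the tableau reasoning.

1. (B ⊓ E) ⊑ (∀r.F ⊓ F)  ⇔  ((B ⊓ E) ⊓ (∃r.¬F ⊔ ¬F)) unsat w.r.t. T
   apply at x₀: B⊑∀r.F
   open: L(x₀) ⊇ {A, B, D, E, ¬F, …} (+ ∃-successors)
2. Hence (B ⊓ E) ⊑ (∀r.F ⊓ F): not entailed.

No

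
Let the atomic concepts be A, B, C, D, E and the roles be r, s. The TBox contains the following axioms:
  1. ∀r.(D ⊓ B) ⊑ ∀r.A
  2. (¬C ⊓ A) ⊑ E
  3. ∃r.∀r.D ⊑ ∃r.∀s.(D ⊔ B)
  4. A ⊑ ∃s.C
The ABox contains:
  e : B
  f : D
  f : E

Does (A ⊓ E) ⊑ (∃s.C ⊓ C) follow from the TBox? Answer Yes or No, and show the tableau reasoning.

1. (A ⊓ E) ⊑ (∃s.C ⊓ C)  ⇔  ((A ⊓ E) ⊓ (∀s.¬C ⊔ ¬C)) unsat w.r.t. T
   apply at x₀: A⊑∃s.C
   open: L(x₀) ⊇ {A, E, ¬C, ∀r.∃r.¬D, ∃r.(¬D ⊔ ¬B), …} (+ ∃-successors)
2. Hence (A ⊓ E) ⊑ (∃s.C ⊓ C): not entailed.

No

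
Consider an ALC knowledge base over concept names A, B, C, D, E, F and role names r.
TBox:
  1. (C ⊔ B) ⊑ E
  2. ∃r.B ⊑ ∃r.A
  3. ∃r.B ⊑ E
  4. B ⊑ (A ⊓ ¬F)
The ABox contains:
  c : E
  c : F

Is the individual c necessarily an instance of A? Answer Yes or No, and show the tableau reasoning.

No

1. c : A?  L(c) = {E, F} ∪ {¬A}
   open: L(c) ⊇ {E, F, ¬A, ¬B, ∀r.¬B} — c ∉ A possible
2. Hence c : A: not entailed.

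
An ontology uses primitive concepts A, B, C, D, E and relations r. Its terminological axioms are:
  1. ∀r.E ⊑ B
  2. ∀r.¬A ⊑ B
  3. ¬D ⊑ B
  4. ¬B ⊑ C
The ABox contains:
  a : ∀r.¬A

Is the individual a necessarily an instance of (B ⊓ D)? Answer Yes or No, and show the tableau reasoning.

No

1. a : (B ⊓ D)?  L(a) = {∀r.¬A} ∪ {(¬B ⊔ ¬D)}
   apply at a: ∀r.¬A⊑B
   open: L(a) ⊇ {B, ¬D, ∀r.¬A} — a ∉ (B ⊓ D) possible
2. Hence a : (B ⊓ D): not entailed.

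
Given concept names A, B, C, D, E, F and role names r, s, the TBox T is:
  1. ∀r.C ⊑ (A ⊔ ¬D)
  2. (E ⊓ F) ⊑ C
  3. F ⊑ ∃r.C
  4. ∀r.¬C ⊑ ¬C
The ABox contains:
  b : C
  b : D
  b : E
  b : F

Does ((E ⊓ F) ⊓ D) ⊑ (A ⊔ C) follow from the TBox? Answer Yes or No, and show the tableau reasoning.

Yes

1. ((E ⊓ F) ⊓ D) ⊑ (A ⊔ C)  ⇔  (((E ⊓ F) ⊓ D) ⊓ (¬A ⊓ ¬C)) unsat w.r.t. T
   all branches close; clash {C, ¬C} at x₀
2. Hence ((E ⊓ F) ⊓ D) ⊑ (A ⊔ C): entailed.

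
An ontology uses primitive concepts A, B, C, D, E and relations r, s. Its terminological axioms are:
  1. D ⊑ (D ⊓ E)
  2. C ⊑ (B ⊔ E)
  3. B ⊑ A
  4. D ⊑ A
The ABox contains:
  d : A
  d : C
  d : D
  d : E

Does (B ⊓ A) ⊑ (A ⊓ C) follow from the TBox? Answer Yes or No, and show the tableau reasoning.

1. (B ⊓ A) ⊑ (A ⊓ C)  ⇔  ((B ⊓ A) ⊓ (¬A ⊔ ¬C)) unsat w.r.t. T
   open: L(x₀) ⊇ {A, B, ¬C, ¬D}
2. Hence (B ⊓ A) ⊑ (A ⊓ C): not entailed.

No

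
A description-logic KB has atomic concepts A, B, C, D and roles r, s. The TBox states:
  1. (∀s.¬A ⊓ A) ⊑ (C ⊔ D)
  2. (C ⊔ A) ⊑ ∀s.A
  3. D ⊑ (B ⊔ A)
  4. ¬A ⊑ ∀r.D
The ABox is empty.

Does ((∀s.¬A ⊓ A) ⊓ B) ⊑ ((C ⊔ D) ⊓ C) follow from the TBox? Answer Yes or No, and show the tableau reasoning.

1. ((∀s.¬A ⊓ A) ⊓ B) ⊑ ((C ⊔ D) ⊓ C)  ⇔  (((∀s.¬A ⊓ A) ⊓ B) ⊓ ((¬C ⊓ ¬D) ⊔ ¬C)) unsat w.r.t. T
   apply at x₀: (∀s.¬A ⊓ A)⊑(C ⊔ D)
   open: L(x₀) ⊇ {A, B, D, ¬C, ∀s.A, …}
2. Hence ((∀s.¬A ⊓ A) ⊓ B) ⊑ ((C ⊔ D) ⊓ C): not entailed.

No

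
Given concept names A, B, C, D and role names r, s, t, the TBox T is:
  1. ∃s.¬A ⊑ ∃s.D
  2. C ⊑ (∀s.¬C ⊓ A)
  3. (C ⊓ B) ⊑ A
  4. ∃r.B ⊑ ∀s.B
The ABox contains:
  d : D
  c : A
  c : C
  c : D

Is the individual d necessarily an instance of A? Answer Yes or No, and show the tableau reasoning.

1. d : A?  L(d) = {D} ∪ {¬A}
   open: L(d) ⊇ {D, ¬A, ¬C, ∀r.¬B, ∀s.A} — d ∉ A possible
2. Hence d : A: not entailed.

No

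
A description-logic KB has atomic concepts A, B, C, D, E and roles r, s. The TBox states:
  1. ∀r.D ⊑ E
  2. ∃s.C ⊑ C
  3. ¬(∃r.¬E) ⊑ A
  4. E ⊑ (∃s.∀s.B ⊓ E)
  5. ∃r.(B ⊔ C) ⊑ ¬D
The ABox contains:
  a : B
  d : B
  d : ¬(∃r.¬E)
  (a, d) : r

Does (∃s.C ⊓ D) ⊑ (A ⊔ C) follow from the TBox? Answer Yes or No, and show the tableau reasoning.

Yes

1. (∃s.C ⊓ D) ⊑ (A ⊔ C)  ⇔  ((∃s.C ⊓ D) ⊓ (¬A ⊓ ¬C)) unsat w.r.t. T
   all branches close; clash {C, ¬C} at x₀
2. Hence (∃s.C ⊓ D) ⊑ (A ⊔ C): entailed.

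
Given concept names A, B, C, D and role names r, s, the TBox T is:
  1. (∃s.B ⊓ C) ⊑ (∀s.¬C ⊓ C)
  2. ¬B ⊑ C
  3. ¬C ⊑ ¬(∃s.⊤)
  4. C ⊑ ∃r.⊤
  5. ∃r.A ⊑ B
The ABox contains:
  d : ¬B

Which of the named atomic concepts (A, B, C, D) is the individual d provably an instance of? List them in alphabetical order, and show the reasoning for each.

{C}

1. d : A?  L(d) = {¬B} ∪ {¬A}
   apply at d: ¬B⊑C
   open: L(d) ⊇ {C, ¬A, ¬B, ∀r.¬A, ∀s.¬B, …} (+ ∃-successors) — d ∉ A possible
2. d : B?  L(d) = {¬B} ∪ {¬B}
   apply at d: ¬B⊑C
   open: L(d) ⊇ {C, ¬B, ∀r.¬A, ∀s.¬B, ∃r.⊤} (+ ∃-successors) — d ∉ B possible
3. d : C?  L(d) = {¬B} ∪ {¬C}
   clash {C, ¬C} at d — d ∈ C
4. d : D?  L(d) = {¬B} ∪ {¬D}
   apply at d: ¬B⊑C
   open: L(d) ⊇ {C, ¬B, ¬D, ∀r.¬A, ∀s.¬B, …} (+ ∃-successors) — d ∉ D possible
5. Entailed for d: {C}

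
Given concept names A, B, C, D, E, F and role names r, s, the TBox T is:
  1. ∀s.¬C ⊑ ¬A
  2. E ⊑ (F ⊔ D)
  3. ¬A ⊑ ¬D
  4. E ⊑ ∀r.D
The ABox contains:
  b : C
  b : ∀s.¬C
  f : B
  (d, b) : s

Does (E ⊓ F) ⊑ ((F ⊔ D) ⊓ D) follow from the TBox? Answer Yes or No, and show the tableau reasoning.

1. (E ⊓ F) ⊑ ((F ⊔ D) ⊓ D)  ⇔  ((E ⊓ F) ⊓ ((¬F ⊓ ¬D) ⊔ ¬D)) unsat w.r.t. T
   apply at x₀: E⊑(F ⊔ D); E⊑∀r.D
   open: L(x₀) ⊇ {A, E, F, ¬D, ∀r.D, …} (+ ∃-successors)
2. Hence (E ⊓ F) ⊑ ((F ⊔ D) ⊓ D): not entailed.

No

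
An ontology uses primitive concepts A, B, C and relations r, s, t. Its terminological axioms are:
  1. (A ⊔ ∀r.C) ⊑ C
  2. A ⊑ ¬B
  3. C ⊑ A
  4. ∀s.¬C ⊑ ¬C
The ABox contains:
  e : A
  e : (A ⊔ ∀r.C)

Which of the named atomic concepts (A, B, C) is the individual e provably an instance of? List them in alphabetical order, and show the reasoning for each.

{A, C}

1. e : A?  L(e) = {A, (A ⊔ ∀r.C)} ∪ {¬A}
   clash {A, ¬A} at e — e ∈ A
2. e : B?  L(e) = {A, (A ⊔ ∀r.C)} ∪ {¬B}
   apply at e: (A ⊔ ∀r.C)⊑C
   open: L(e) ⊇ {A, C, ¬B, ∃s.C} (+ ∃-successors) — e ∉ B possible
3. e : C?  L(e) = {A, (A ⊔ ∀r.C)} ∪ {¬C}
   clash {C, ¬C} at e — e ∈ C
4. Entailed for e: {A, C}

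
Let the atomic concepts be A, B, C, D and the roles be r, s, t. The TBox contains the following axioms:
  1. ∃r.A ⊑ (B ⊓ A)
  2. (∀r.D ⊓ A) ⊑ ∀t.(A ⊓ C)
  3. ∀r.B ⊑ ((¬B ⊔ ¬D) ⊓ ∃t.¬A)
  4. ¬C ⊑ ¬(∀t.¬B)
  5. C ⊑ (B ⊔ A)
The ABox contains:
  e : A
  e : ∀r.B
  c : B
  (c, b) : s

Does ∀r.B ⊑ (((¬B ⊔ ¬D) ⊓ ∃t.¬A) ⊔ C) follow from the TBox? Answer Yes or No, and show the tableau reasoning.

Yes

1. ∀r.B ⊑ (((¬B ⊔ ¬D) ⊓ ∃t.¬A) ⊔ C)  ⇔  (∀r.B ⊓ (((B ⊓ D) ⊔ ∀t.A) ⊓ ¬C)) unsat w.r.t. T
   all branches close; clash {A, ¬A} at an ∃-successor
2. Hence ∀r.B ⊑ (((¬B ⊔ ¬D) ⊓ ∃t.¬A) ⊔ C): entailed.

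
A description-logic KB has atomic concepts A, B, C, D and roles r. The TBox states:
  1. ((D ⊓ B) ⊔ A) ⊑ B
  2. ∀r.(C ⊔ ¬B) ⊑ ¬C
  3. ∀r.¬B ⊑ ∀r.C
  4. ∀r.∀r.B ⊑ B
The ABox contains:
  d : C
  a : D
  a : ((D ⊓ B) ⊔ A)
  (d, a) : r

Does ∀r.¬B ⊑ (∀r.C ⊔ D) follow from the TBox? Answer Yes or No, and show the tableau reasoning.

1. ∀r.¬B ⊑ (∀r.C ⊔ D)  ⇔  (∀r.¬B ⊓ (∃r.¬C ⊓ ¬D)) unsat w.r.t. T
   all branches close; clash {C, ¬C} at an ∃-successor
2. Hence ∀r.¬B ⊑ (∀r.C ⊔ D): entailed.

Yes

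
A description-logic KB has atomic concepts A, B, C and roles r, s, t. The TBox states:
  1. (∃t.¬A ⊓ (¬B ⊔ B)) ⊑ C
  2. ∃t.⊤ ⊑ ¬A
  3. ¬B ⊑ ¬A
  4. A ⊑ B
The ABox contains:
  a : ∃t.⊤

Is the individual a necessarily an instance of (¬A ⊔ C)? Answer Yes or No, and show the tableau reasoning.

1. a : (¬A ⊔ C)?  L(a) = {∃t.⊤} ∪ {(A ⊓ ¬C)}
   clash {A, ¬A} at a — a ∈ (¬A ⊔ C)
2. Hence a : (¬A ⊔ C): entailed.

Yes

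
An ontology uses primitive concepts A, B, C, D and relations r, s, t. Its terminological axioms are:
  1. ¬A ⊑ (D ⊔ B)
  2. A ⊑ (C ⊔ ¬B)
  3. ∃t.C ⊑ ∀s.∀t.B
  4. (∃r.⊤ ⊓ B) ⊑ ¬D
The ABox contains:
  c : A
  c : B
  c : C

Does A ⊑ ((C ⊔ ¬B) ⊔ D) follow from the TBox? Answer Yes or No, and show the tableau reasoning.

1. A ⊑ ((C ⊔ ¬B) ⊔ D)  ⇔  (A ⊓ ((¬C ⊓ B) ⊓ ¬D)) unsat w.r.t. T
   all branches close; clash {B, ¬B} at x₀
2. Hence A ⊑ ((C ⊔ ¬B) ⊔ D): entailed.

Yes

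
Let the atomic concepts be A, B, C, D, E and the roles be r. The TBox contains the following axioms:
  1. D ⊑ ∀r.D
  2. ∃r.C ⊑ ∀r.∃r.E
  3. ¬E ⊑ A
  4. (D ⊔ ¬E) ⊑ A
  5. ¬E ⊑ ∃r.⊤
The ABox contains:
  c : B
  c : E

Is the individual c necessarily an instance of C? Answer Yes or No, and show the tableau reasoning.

No

1. c : C?  L(c) = {B, E} ∪ {¬C}
   open: L(c) ⊇ {B, E, ¬C, ¬D, ∀r.¬C} — c ∉ C possible
2. Hence c : C: not entailed.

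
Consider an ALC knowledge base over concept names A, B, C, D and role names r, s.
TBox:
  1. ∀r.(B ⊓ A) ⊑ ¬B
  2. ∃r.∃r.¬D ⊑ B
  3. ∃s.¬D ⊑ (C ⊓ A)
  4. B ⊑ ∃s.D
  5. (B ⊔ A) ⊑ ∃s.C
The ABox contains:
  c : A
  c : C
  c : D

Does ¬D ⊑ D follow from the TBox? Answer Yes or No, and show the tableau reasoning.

No

1. ¬D ⊑ D  ⇔  (¬D ⊓ ¬D) unsat w.r.t. T
   open: L(x₀) ⊇ {¬A, ¬B, ¬D, ∀r.∀r.D, ∀s.D}
2. Hence ¬D ⊑ D: not entailed.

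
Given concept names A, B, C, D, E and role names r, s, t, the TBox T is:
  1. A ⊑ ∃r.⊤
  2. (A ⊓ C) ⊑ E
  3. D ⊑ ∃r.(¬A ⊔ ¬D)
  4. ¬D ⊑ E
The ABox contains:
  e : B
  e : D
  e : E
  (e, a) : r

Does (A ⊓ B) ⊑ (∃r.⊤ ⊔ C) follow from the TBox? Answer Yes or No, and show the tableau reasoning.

1. (A ⊓ B) ⊑ (∃r.⊤ ⊔ C)  ⇔  ((A ⊓ B) ⊓ (∀r.⊥ ⊓ ¬C)) unsat w.r.t. T
   all branches close; clash ⊥ at an ∃-successor
2. Hence (A ⊓ B) ⊑ (∃r.⊤ ⊔ C): entailed.

Yes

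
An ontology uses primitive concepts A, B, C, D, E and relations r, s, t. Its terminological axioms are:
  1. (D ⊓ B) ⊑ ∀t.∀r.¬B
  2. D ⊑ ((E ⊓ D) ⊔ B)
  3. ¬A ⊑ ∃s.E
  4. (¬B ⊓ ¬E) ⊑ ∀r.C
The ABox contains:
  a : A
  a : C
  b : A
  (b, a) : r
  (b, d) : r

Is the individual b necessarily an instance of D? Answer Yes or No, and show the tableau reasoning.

No

1. b : D?  L(b) = {A} ∪ {¬D}
   open: L(b) ⊇ {A, B, ¬D} — b ∉ D possible
2. Hence b : D: not entailed.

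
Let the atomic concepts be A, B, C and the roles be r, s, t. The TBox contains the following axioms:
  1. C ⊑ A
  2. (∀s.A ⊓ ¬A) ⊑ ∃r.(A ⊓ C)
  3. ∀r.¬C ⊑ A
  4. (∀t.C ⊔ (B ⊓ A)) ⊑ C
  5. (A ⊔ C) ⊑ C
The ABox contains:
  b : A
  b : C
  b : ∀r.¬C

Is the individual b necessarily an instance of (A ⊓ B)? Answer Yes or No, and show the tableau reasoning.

1. b : (A ⊓ B)?  L(b) = {A, C, ∀r.¬C} ∪ {(¬A ⊔ ¬B)}
   open: L(b) ⊇ {A, C, ¬B, ∀r.¬C} — b ∉ (A ⊓ B) possible
2. Hence b : (A ⊓ B): not entailed.

No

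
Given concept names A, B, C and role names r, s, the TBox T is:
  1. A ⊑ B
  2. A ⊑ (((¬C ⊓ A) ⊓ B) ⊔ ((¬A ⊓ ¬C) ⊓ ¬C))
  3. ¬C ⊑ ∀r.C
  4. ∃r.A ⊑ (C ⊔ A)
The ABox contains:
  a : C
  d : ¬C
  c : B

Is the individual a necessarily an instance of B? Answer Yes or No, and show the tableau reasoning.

1. a : B?  L(a) = {C} ∪ {¬B}
   open: L(a) ⊇ {C, ¬A, ¬B, ∀r.¬A} — a ∉ B possible
2. Hence a : B: not entailed.

No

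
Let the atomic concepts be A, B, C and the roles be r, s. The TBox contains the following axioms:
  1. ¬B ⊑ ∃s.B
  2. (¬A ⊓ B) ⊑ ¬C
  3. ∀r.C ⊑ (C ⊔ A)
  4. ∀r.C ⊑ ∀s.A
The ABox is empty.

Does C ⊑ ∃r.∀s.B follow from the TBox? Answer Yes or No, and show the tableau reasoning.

1. C ⊑ ∃r.∀s.B  ⇔  (C ⊓ ∀r.∃s.¬B) unsat w.r.t. T
   open: L(x₀) ⊇ {A, B, C, ∀r.∃s.¬B, ∃r.¬C} (+ ∃-successors)
2. Hence C ⊑ ∃r.∀s.B: not entailed.

No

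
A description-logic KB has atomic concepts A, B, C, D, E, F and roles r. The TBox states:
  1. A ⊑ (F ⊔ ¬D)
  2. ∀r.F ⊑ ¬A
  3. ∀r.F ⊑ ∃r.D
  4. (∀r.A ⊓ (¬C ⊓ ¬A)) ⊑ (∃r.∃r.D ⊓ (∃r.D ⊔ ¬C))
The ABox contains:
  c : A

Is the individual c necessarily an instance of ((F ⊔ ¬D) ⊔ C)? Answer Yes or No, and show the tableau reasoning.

Yes

1. c : ((F ⊔ ¬D) ⊔ C)?  L(c) = {A} ∪ {((¬F ⊓ D) ⊓ ¬C)}
   clash {D, ¬D} at c — c ∈ ((F ⊔ ¬D) ⊔ C)
2. Hence c : ((F ⊔ ¬D) ⊔ C): entailed.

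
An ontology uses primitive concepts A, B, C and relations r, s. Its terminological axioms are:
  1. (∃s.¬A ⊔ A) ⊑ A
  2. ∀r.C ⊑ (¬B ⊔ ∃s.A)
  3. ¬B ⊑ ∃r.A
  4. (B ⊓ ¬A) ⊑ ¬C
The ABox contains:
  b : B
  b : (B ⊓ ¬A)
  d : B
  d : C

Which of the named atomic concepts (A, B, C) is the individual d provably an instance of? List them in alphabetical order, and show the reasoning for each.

{A, B, C}

1. d : A?  L(d) = {B, C} ∪ {¬A}
   clash {C, ¬C} at d — d ∈ A
2. d : B?  L(d) = {B, C} ∪ {¬B}
   clash {B, ¬B} at d — d ∈ B
3. d : C?  L(d) = {B, C} ∪ {¬C}
   clash {C, ¬C} at d — d ∈ C
4. Entailed for d: {A, B, C}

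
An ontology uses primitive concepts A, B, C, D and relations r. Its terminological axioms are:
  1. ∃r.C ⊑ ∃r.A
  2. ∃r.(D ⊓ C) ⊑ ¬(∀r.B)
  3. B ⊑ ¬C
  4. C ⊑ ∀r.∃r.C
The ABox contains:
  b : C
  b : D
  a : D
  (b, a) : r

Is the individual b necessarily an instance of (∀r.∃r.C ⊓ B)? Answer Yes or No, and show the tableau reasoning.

No

1. b : (∀r.∃r.C ⊓ B)?  L(b) = {C, D} ∪ {(∃r.∀r.¬C ⊔ ¬B)}
   apply at b: C⊑∀r.∃r.C
   open: L(b) ⊇ {C, D, ¬B, ∀r.(¬D ⊔ ¬C), ∀r.¬C, …} — b ∉ (∀r.∃r.C ⊓ B) possible
2. Hence b : (∀r.∃r.C ⊓ B): not entailed.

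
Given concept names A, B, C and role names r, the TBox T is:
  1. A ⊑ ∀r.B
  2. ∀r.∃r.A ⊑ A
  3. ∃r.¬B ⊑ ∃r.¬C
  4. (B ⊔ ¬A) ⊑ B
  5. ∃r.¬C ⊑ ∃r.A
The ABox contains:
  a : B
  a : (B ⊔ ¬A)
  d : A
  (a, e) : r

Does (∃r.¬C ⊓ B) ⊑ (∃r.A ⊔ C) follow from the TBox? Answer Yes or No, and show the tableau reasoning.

Yes

1. (∃r.¬C ⊓ B) ⊑ (∃r.A ⊔ C)  ⇔  ((∃r.¬C ⊓ B) ⊓ (∀r.¬A ⊓ ¬C)) unsat w.r.t. T
   all branches close; clash {A, ¬A} at an ∃-successor
2. Hence (∃r.¬C ⊓ B) ⊑ (∃r.A ⊔ C): entailed.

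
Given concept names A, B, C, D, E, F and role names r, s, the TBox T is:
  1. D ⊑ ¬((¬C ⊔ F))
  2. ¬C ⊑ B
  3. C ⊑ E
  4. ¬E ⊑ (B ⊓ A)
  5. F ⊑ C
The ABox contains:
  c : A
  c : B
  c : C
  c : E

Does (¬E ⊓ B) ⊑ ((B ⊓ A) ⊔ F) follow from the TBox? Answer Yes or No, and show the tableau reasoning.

1. (¬E ⊓ B) ⊑ ((B ⊓ A) ⊔ F)  ⇔  ((¬E ⊓ B) ⊓ ((¬B ⊔ ¬A) ⊓ ¬F)) unsat w.r.t. T
   all branches close; clash {A, ¬A} at x₀
2. Hence (¬E ⊓ B) ⊑ ((B ⊓ A) ⊔ F): entailed.

Yes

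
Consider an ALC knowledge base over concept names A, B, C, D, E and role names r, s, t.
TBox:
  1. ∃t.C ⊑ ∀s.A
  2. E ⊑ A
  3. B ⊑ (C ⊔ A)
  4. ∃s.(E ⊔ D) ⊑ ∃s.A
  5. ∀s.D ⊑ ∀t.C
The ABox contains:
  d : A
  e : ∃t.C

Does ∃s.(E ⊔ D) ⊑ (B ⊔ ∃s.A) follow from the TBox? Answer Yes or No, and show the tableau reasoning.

Yes

1. ∃s.(E ⊔ D) ⊑ (B ⊔ ∃s.A)  ⇔  (∃s.(E ⊔ D) ⊓ (¬B ⊓ ∀s.¬A)) unsat w.r.t. T
   all branches close; clash {A, ¬A} at an ∃-successor
2. Hence ∃s.(E ⊔ D) ⊑ (B ⊔ ∃s.A): entailed.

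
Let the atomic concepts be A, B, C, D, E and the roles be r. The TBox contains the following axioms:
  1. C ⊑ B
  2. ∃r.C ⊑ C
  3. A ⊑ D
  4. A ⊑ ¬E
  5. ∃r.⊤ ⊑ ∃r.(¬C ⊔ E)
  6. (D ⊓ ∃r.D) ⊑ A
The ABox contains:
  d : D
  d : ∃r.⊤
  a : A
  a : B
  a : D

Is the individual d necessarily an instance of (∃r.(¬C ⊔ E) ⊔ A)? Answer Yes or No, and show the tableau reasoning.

1. d : (∃r.(¬C ⊔ E) ⊔ A)?  L(d) = {D, ∃r.⊤} ∪ {(∀r.(C ⊓ ¬E) ⊓ ¬A)}
   clash {A, ¬A} at d — d ∈ (∃r.(¬C ⊔ E) ⊔ A)
2. Hence d : (∃r.(¬C ⊔ E) ⊔ A): entailed.

Yes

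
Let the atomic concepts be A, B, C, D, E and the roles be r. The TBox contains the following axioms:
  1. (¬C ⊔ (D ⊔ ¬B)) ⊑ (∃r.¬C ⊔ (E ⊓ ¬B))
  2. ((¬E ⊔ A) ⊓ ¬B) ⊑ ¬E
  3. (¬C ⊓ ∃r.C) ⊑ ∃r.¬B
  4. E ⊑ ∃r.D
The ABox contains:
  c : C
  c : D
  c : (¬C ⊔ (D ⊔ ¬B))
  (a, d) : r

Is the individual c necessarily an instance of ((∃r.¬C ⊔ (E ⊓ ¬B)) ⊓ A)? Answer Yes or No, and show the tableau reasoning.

No

1. c : ((∃r.¬C ⊔ (E ⊓ ¬B)) ⊓ A)?  L(c) = {C, D, (¬C ⊔ (D ⊔ ¬B))} ∪ {((∀r.C ⊓ (¬E ⊔ B)) ⊔ ¬A)}
   apply at c: (¬C ⊔ (D ⊔ ¬B))⊑(∃r.¬C ⊔ (E ⊓ ¬B))
   open: L(c) ⊇ {C, D, ¬A, ¬E, ∃r.¬C} (+ ∃-successors) — c ∉ ((∃r.¬C ⊔ (E ⊓ ¬B)) ⊓ A) possible
2. Hence c : ((∃r.¬C ⊔ (E ⊓ ¬B)) ⊓ A): not entailed.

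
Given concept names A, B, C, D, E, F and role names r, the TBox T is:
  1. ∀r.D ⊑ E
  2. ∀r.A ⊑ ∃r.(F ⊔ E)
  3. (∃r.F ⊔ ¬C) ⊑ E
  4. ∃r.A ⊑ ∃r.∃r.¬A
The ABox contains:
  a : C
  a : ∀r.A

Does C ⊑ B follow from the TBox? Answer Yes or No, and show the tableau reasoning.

No

1. C ⊑ B  ⇔  (C ⊓ ¬B) unsat w.r.t. T
   open: L(x₀) ⊇ {C, ¬B, ∀r.¬A, ∀r.¬F, ∃r.¬A, …} (+ ∃-successors)
2. Hence C ⊑ B: not entailed.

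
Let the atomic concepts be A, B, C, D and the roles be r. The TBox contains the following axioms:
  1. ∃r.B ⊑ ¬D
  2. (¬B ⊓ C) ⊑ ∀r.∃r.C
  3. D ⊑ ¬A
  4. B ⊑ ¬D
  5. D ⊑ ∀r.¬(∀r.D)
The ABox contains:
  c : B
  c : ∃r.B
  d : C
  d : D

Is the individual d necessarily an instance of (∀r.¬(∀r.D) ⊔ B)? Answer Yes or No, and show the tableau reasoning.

1. d : (∀r.¬(∀r.D) ⊔ B)?  L(d) = {C, D} ∪ {(∃r.∀r.D ⊓ ¬B)}
   clash {D, ¬D} at d — d ∈ (∀r.¬(∀r.D) ⊔ B)
2. Hence d : (∀r.¬(∀r.D) ⊔ B): entailed.

Yes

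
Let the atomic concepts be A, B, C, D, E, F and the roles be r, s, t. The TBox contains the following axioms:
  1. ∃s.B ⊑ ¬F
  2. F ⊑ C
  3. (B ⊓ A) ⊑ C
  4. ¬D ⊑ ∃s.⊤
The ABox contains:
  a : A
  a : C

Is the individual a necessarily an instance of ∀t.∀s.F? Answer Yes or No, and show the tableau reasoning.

1. a : ∀t.∀s.F?  L(a) = {A, C} ∪ {∃t.∃s.¬F}
   open: L(a) ⊇ {A, C, D, ∀s.¬B, ∃t.∃s.¬F} (+ ∃-successors) — a ∉ ∀t.∀s.F possible
2. Hence a : ∀t.∀s.F: not entailed.

No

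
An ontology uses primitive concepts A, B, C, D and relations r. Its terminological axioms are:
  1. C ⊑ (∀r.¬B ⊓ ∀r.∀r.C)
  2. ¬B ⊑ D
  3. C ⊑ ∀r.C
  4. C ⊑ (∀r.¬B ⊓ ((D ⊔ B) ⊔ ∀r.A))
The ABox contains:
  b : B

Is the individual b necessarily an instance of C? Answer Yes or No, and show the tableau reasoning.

No

1. b : C?  L(b) = {B} ∪ {¬C}
   open: L(b) ⊇ {B, ¬C} — b ∉ C possible
2. Hence b : C: not entailed.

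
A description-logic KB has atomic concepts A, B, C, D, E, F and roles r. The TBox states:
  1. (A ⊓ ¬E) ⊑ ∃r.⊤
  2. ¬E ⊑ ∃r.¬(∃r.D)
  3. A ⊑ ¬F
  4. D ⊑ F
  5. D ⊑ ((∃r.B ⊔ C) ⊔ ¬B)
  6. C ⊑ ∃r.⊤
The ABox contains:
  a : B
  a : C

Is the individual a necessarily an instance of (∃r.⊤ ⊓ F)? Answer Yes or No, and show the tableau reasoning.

1. a : (∃r.⊤ ⊓ F)?  L(a) = {B, C} ∪ {(∀r.⊥ ⊔ ¬F)}
   apply at a: C⊑∃r.⊤
   open: L(a) ⊇ {B, C, E, ¬A, ¬D, …} (+ ∃-successors) — a ∉ (∃r.⊤ ⊓ F) possible
2. Hence a : (∃r.⊤ ⊓ F): not entailed.

No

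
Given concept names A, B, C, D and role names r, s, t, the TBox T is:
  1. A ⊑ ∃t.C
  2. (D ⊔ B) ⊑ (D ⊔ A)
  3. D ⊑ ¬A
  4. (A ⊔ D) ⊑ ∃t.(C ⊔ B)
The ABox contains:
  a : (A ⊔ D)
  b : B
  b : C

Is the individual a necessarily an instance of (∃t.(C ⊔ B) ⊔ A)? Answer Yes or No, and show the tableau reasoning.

Yes

1. a : (∃t.(C ⊔ B) ⊔ A)?  L(a) = {(A ⊔ D)} ∪ {(∀t.(¬C ⊓ ¬B) ⊓ ¬A)}
   clash {B, ¬B} at an ∃-successor — a ∈ (∃t.(C ⊔ B) ⊔ A)
2. Hence a : (∃t.(C ⊔ B) ⊔ A): entailed.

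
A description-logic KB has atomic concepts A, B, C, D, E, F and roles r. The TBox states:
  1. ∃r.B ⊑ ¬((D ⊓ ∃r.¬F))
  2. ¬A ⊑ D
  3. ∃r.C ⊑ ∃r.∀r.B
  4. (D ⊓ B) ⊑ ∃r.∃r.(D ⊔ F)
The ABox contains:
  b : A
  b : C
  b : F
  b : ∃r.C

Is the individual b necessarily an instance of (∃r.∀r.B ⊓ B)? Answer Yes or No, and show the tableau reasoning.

No

1. b : (∃r.∀r.B ⊓ B)?  L(b) = {A, C, F, ∃r.C} ∪ {(∀r.∃r.¬B ⊔ ¬B)}
   apply at b: ∃r.C⊑∃r.∀r.B
   open: L(b) ⊇ {A, C, F, ¬B, ¬D, …} (+ ∃-successors) — b ∉ (∃r.∀r.B ⊓ B) possible
2. Hence b : (∃r.∀r.B ⊓ B): not entailed.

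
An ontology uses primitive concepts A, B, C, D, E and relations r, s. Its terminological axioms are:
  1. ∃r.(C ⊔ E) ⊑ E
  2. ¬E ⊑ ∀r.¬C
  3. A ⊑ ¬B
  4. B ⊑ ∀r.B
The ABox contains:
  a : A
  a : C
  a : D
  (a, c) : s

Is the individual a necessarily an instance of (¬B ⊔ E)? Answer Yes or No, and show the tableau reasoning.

Yes

1. a : (¬B ⊔ E)?  L(a) = {A, C, D} ∪ {(B ⊓ ¬E)}
   clash {B, ¬B} at a — a ∈ (¬B ⊔ E)
2. Hence a : (¬B ⊔ E): entailed.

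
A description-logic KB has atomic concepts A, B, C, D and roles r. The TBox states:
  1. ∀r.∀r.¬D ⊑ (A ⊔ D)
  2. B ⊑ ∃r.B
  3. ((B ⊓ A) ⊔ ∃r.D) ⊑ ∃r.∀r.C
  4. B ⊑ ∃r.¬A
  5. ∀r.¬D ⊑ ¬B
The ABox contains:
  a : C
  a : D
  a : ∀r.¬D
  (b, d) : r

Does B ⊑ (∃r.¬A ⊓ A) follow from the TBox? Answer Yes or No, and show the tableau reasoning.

No

1. B ⊑ (∃r.¬A ⊓ A)  ⇔  (B ⊓ (∀r.A ⊔ ¬A)) unsat w.r.t. T
   apply at x₀: B⊑∃r.B; B⊑∃r.¬A
   open: L(x₀) ⊇ {B, ¬A, ∃r.B, ∃r.D, ∃r.¬A, …} (+ ∃-successors)
2. Hence B ⊑ (∃r.¬A ⊓ A): not entailed.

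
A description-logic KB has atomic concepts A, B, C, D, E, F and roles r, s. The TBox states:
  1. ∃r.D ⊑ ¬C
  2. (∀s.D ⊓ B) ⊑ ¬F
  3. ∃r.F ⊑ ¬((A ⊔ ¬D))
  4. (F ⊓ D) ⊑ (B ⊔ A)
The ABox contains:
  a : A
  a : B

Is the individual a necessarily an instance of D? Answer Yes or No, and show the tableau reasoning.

No

1. a : D?  L(a) = {A, B} ∪ {¬D}
   open: L(a) ⊇ {A, B, ¬D, ∀r.¬D, ∀r.¬F, …} (+ ∃-successors) — a ∉ D possible
2. Hence a : D: not entailed.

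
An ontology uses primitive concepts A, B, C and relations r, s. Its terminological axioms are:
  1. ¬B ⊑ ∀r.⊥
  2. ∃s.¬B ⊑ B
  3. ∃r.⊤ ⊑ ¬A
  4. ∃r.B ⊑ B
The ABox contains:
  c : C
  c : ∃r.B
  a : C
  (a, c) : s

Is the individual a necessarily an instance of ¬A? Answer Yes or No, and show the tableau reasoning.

1. a : ¬A?  L(a) = {C} ∪ {A}
   open: L(a) ⊇ {A, B, C, ∀r.⊥} — a ∉ ¬A possible
2. Hence a : ¬A: not entailed.

No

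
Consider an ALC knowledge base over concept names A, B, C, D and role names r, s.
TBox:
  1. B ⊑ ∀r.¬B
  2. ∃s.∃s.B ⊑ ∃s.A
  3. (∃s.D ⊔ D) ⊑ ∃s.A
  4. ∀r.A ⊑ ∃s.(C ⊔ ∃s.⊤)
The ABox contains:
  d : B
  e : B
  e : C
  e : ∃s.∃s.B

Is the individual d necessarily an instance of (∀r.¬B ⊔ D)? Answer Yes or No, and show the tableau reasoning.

1. d : (∀r.¬B ⊔ D)?  L(d) = {B} ∪ {(∃r.B ⊓ ¬D)}
   clash {B, ¬B} at an ∃-successor — d ∈ (∀r.¬B ⊔ D)
2. Hence d : (∀r.¬B ⊔ D): entailed.

Yes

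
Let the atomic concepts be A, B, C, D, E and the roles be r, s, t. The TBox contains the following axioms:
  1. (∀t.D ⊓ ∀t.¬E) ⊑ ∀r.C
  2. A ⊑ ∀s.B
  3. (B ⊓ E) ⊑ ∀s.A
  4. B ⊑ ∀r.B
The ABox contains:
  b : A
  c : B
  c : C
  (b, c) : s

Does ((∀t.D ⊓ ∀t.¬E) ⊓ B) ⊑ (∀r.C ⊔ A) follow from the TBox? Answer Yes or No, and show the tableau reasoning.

Yes

1. ((∀t.D ⊓ ∀t.¬E) ⊓ B) ⊑ (∀r.C ⊔ A)  ⇔  (((∀t.D ⊓ ∀t.¬E) ⊓ B) ⊓ (∃r.¬C ⊓ ¬A)) unsat w.r.t. T
   all branches close; clash {C, ¬C} at an ∃-successor
2. Hence ((∀t.D ⊓ ∀t.¬E) ⊓ B) ⊑ (∀r.C ⊔ A): entailed.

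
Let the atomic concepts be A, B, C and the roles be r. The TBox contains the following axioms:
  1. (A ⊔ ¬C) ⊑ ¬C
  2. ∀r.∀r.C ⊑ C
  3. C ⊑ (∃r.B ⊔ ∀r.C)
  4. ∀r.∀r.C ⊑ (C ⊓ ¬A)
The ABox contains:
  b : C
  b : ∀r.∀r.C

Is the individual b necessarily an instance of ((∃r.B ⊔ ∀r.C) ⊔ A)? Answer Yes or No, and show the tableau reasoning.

1. b : ((∃r.B ⊔ ∀r.C) ⊔ A)?  L(b) = {C, ∀r.∀r.C} ∪ {((∀r.¬B ⊓ ∃r.¬C) ⊓ ¬A)}
   clash {C, ¬C} at b — b ∈ ((∃r.B ⊔ ∀r.C) ⊔ A)
2. Hence b : ((∃r.B ⊔ ∀r.C) ⊔ A): entailed.

Yes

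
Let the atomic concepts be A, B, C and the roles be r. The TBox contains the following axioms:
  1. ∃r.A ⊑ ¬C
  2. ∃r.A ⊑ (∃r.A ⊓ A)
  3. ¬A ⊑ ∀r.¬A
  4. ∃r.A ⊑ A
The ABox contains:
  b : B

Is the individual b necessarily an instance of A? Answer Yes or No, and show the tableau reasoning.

No

1. b : A?  L(b) = {B} ∪ {¬A}
   apply at b: ¬A⊑∀r.¬A
   open: L(b) ⊇ {B, ¬A, ∀r.¬A} — b ∉ A possible
2. Hence b : A: not entailed.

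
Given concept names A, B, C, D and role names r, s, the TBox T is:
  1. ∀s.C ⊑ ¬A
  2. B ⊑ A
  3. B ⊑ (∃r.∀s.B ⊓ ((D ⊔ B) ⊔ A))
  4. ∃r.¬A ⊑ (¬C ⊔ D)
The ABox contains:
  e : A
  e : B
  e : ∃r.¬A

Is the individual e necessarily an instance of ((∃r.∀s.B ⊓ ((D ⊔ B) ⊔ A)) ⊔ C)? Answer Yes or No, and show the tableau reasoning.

1. e : ((∃r.∀s.B ⊓ ((D ⊔ B) ⊔ A)) ⊔ C)?  L(e) = {A, B, ∃r.¬A} ∪ {((∀r.∃s.¬B ⊔ ((¬D ⊓ ¬B) ⊓ ¬A)) ⊓ ¬C)}
   clash {A, ¬A} at e — e ∈ ((∃r.∀s.B ⊓ ((D ⊔ B) ⊔ A)) ⊔ C)
2. Hence e : ((∃r.∀s.B ⊓ ((D ⊔ B) ⊔ A)) ⊔ C): entailed.

Yes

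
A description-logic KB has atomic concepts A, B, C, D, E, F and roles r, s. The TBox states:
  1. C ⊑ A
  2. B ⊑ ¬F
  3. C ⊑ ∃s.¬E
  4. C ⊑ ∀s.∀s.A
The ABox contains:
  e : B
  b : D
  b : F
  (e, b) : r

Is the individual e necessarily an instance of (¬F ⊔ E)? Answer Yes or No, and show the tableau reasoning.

Yes

1. e : (¬F ⊔ E)?  L(e) = {B} ∪ {(F ⊓ ¬E)}
   clash {F, ¬F} at e — e ∈ (¬F ⊔ E)
2. Hence e : (¬F ⊔ E): entailed.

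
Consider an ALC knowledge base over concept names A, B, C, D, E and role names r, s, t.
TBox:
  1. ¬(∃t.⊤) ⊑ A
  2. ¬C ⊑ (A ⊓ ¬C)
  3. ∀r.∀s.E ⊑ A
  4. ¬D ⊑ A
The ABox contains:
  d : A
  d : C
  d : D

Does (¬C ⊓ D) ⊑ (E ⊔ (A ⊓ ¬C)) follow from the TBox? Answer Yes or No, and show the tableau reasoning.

Yes

1. (¬C ⊓ D) ⊑ (E ⊔ (A ⊓ ¬C))  ⇔  ((¬C ⊓ D) ⊓ (¬E ⊓ (¬A ⊔ C))) unsat w.r.t. T
   all branches close; clash {C, ¬C} at x₀
2. Hence (¬C ⊓ D) ⊑ (E ⊔ (A ⊓ ¬C)): entailed.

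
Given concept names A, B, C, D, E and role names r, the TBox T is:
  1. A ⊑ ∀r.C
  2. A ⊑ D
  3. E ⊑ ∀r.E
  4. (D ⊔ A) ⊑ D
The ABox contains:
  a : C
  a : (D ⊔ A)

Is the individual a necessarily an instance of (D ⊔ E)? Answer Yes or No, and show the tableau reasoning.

Yes

1. a : (D ⊔ E)?  L(a) = {C, (D ⊔ A)} ∪ {(¬D ⊓ ¬E)}
   clash {D, ¬D} at a — a ∈ (D ⊔ E)
2. Hence a : (D ⊔ E): entailed.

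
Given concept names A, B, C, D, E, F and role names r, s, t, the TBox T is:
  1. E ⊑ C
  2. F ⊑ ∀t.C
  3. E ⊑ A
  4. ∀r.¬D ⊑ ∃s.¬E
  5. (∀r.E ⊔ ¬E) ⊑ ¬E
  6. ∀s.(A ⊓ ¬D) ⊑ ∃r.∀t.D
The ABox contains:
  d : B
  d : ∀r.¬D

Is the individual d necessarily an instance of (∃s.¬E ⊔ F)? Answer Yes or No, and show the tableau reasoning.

Yes

1. d : (∃s.¬E ⊔ F)?  L(d) = {B, ∀r.¬D} ∪ {(∀s.E ⊓ ¬F)}
   clash {E, ¬E} at an ∃-successor — d ∈ (∃s.¬E ⊔ F)
2. Hence d : (∃s.¬E ⊔ F): entailed.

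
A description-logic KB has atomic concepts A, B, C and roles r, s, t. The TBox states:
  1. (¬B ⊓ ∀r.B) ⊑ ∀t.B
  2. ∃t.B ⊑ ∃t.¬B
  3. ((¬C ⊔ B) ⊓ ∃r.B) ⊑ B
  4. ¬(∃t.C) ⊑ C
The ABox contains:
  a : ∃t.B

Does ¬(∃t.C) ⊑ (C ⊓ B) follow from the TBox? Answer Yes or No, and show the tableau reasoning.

1. ¬(∃t.C) ⊑ (C ⊓ B)  ⇔  (∀t.¬C ⊓ (¬C ⊔ ¬B)) unsat w.r.t. T
   apply at x₀: ¬(∃t.C)⊑C
   open: L(x₀) ⊇ {C, ¬B, ∀t.¬B, ∀t.¬C, ∃r.¬B} (+ ∃-successors)
2. Hence ¬(∃t.C) ⊑ (C ⊓ B): not entailed.

No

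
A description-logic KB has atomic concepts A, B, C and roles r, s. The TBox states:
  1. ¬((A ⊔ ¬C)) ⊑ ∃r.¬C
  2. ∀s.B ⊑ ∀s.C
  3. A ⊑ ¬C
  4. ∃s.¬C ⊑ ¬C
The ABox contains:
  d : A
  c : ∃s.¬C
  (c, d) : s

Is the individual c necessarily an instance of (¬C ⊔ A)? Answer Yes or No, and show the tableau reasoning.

1. c : (¬C ⊔ A)?  L(c) = {∃s.¬C} ∪ {(C ⊓ ¬A)}
   clash {C, ¬C} at c — c ∈ (¬C ⊔ A)
2. Hence c : (¬C ⊔ A): entailed.

Yes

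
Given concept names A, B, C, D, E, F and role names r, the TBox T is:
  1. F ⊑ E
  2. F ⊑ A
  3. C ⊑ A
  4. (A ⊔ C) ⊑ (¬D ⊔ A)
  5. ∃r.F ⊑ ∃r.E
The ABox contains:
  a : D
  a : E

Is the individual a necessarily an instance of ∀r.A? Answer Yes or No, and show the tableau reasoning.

No

1. a : ∀r.A?  L(a) = {D, E} ∪ {∃r.¬A}
   open: L(a) ⊇ {D, E, ¬A, ¬C, ¬F, …} (+ ∃-successors) — a ∉ ∀r.A possible
2. Hence a : ∀r.A: not entailed.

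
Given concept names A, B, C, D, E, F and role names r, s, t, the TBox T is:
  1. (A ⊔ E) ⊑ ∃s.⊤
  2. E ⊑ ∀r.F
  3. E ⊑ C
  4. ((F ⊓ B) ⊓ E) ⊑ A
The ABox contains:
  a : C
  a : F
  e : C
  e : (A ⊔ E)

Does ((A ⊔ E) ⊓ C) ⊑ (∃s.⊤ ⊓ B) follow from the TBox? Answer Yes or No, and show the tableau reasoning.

No

1. ((A ⊔ E) ⊓ C) ⊑ (∃s.⊤ ⊓ B)  ⇔  (((A ⊔ E) ⊓ C) ⊓ (∀s.⊥ ⊔ ¬B)) unsat w.r.t. T
   apply at x₀: (A ⊔ E)⊑∃s.⊤
   open: L(x₀) ⊇ {A, C, ¬B, ¬E, ∃s.⊤} (+ ∃-successors)
2. Hence ((A ⊔ E) ⊓ C) ⊑ (∃s.⊤ ⊓ B): not entailed.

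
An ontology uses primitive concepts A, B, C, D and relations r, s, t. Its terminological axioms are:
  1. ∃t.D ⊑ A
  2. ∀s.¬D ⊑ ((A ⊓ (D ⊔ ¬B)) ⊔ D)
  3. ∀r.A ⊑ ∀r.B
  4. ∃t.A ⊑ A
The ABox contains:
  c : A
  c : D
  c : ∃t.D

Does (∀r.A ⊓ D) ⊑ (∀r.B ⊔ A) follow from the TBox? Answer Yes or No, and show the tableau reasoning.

1. (∀r.A ⊓ D) ⊑ (∀r.B ⊔ A)  ⇔  ((∀r.A ⊓ D) ⊓ (∃r.¬B ⊓ ¬A)) unsat w.r.t. T
   all branches close; clash {A, ¬A} at x₀
2. Hence (∀r.A ⊓ D) ⊑ (∀r.B ⊔ A): entailed.

Yes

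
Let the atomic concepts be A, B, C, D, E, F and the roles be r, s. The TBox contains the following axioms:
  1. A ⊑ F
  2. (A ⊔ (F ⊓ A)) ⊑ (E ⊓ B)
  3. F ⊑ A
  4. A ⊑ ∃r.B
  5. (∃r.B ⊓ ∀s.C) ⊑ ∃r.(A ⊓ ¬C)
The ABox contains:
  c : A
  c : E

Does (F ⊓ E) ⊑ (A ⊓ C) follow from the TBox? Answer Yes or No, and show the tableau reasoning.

No

1. (F ⊓ E) ⊑ (A ⊓ C)  ⇔  ((F ⊓ E) ⊓ (¬A ⊔ ¬C)) unsat w.r.t. T
   apply at x₀: F⊑A
   open: L(x₀) ⊇ {A, B, E, F, ¬C, …} (+ ∃-successors)
2. Hence (F ⊓ E) ⊑ (A ⊓ C): not entailed.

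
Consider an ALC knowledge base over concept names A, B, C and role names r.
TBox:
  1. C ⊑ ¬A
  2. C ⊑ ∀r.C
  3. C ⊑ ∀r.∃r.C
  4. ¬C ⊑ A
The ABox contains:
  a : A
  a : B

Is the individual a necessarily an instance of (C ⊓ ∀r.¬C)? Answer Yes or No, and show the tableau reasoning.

No

1. a : (C ⊓ ∀r.¬C)?  L(a) = {A, B} ∪ {(¬C ⊔ ∃r.C)}
   open: L(a) ⊇ {A, B, ¬C} — a ∉ (C ⊓ ∀r.¬C) possible
2. Hence a : (C ⊓ ∀r.¬C): not entailed.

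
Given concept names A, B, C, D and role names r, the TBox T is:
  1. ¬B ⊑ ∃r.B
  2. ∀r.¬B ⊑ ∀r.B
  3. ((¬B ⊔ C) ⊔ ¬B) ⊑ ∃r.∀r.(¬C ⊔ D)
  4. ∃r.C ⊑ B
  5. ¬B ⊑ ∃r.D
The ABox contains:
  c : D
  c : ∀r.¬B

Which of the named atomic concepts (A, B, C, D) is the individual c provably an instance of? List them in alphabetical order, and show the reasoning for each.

1. c : A?  L(c) = {D, ∀r.¬B} ∪ {¬A}
   apply at c: ∀r.¬B⊑∀r.B
   open: L(c) ⊇ {B, D, ¬A, ¬C, ∀r.B, …} — c ∉ A possible
2. c : B?  L(c) = {D, ∀r.¬B} ∪ {¬B}
   clash {B, ¬B} at c — c ∈ B
3. c : C?  L(c) = {D, ∀r.¬B} ∪ {¬C}
   apply at c: ∀r.¬B⊑∀r.B
   open: L(c) ⊇ {B, D, ¬C, ∀r.B, ∀r.¬B} — c ∉ C possible
4. c : D?  L(c) = {D, ∀r.¬B} ∪ {¬D}
   clash {D, ¬D} at c — c ∈ D
5. Entailed for c: {B, D}

{B, D}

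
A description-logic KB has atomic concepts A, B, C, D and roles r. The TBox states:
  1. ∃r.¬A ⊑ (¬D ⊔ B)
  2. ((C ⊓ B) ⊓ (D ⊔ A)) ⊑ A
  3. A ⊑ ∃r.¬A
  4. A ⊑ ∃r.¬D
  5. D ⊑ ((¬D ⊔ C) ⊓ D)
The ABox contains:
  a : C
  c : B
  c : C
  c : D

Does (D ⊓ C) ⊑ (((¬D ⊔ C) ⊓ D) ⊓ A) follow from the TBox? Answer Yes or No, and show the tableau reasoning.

No

1. (D ⊓ C) ⊑ (((¬D ⊔ C) ⊓ D) ⊓ A)  ⇔  ((D ⊓ C) ⊓ (((D ⊓ ¬C) ⊔ ¬D) ⊔ ¬A)) unsat w.r.t. T
   apply at x₀: D⊑((¬D ⊔ C) ⊓ D)
   open: L(x₀) ⊇ {C, D, ¬A, ¬B, ∀r.A}
2. Hence (D ⊓ C) ⊑ (((¬D ⊔ C) ⊓ D) ⊓ A): not entailed.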